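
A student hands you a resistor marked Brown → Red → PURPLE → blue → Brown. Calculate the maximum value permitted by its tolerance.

128270000 Ω

Brown → 1 (first significant figure)
Red → 2 (second significant figure)
Violet → 7 (third significant figure)
Blue → ×10^6 multiplier
Brown → ±1% tolerance
127 × 1000000 = 127000000 Ω
Maximum = 127000000 × (1 + 1/100) = 128270000 Ω.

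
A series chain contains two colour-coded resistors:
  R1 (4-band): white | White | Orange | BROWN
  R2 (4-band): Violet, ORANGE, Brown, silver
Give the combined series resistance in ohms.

99730 Ω

R1: white, white → 99; orange ×10^3 → 99000 Ω.
R2: violet, orange → 73; brown ×10 → 730 Ω.
Series: 99000 + 730 = 99730 Ω.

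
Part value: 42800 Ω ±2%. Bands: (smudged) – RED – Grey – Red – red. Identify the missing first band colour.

yellow

42800 Ω = 428 × 10^2.
The first band gives digit 4 of the significand, and 4 is yellow.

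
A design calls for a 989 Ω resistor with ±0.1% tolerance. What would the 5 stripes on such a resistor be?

989 Ω = 989 × 10^0.
9 → white
8 → grey
9 → white
Multiplier 10^0 → black.
±0.1% tolerance → violet.

white, grey, white, black, violet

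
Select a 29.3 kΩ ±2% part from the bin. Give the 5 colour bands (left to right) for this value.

red, white, orange, red, red

29300 Ω = 293 × 10^2.
2 → red
9 → white
3 → orange
Multiplier 10^2 → red.
±2% tolerance → red.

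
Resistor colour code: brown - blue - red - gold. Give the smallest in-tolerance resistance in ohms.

1520 Ω

Brown → 1 (first significant figure)
Blue → 6 (second significant figure)
Red → ×10^2 multiplier
Gold → ±5% tolerance
16 × 100 = 1600 Ω
Smallest = 1600 × (1 − 5/100) = 1520 Ω.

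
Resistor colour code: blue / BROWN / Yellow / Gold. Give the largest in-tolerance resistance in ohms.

640500 Ω

Blue → 6 (first significant figure)
Brown → 1 (second significant figure)
Yellow → ×10^4 multiplier
Gold → ±5% tolerance
61 × 10000 = 610000 Ω
Largest = 610000 × (1 + 5/100) = 640500 Ω.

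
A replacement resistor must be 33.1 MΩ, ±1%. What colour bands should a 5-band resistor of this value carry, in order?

orange, orange, brown, green, brown

33100000 Ω = 331 × 10^5.
3 → orange
3 → orange
1 → brown
Multiplier 10^5 → green.
±1% tolerance → brown.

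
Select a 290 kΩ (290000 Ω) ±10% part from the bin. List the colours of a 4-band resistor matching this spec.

290000 Ω = 29 × 10^4.
2 → red
9 → white
Multiplier 10^4 → yellow.
±10% tolerance → silver.

red, white, yellow, silver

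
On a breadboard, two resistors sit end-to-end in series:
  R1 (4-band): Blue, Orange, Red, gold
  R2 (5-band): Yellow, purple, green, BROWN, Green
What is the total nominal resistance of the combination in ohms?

R1: blue, orange → 63; red ×10^2 → 6300 Ω.
R2: yellow, violet, green → 475; brown ×10 → 4750 Ω.
Series: 6300 + 4750 = 11050 Ω.

11050 Ω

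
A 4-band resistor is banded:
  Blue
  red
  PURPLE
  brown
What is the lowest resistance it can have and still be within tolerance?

Blue → 6 (first significant figure)
Red → 2 (second significant figure)
Violet → ×10^7 multiplier
Brown → ±1% tolerance
62 × 10000000 = 620000000 Ω
Lowest = 620000000 × (1 − 1/100) = 613800000 Ω.

613800000 Ω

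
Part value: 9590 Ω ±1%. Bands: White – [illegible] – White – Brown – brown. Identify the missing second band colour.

green

9590 Ω = 959 × 10^1.
The second band gives digit 5 of the significand, and 5 is green.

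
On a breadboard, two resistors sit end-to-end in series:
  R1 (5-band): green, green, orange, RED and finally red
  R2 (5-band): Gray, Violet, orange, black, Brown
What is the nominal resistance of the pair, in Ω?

R1: green, green, orange → 553; red ×10^2 → 55300 Ω.
R2: grey, violet, orange → 873; black ×1 → 873 Ω.
Series: 55300 + 873 = 56173 Ω.

56173 Ω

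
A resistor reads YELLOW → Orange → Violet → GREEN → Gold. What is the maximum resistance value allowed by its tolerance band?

45885000 Ω

Yellow → 4 (first significant figure)
Orange → 3 (second significant figure)
Violet → 7 (third significant figure)
Green → ×10^5 multiplier
Gold → ±5% tolerance
437 × 100000 = 43700000 Ω
Maximum = 43700000 × (1 + 5/100) = 45885000 Ω.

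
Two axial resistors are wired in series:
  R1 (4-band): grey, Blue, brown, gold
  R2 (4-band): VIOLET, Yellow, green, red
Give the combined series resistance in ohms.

7400860 Ω

R1: grey, blue → 86; brown ×10 → 860 Ω.
R2: violet, yellow → 74; green ×10^5 → 7400000 Ω.
Series: 860 + 7400000 = 7400860 Ω.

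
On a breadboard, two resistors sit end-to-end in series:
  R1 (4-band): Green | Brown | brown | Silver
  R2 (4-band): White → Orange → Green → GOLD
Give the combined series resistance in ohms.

R1: green, brown → 51; brown ×10 → 510 Ω.
R2: white, orange → 93; green ×10^5 → 9300000 Ω.
Series: 510 + 9300000 = 9300510 Ω.

9300510 Ω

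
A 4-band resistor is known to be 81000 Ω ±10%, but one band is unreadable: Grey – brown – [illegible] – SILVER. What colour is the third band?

81000 Ω = 81 × 10^3.
The third band is the multiplier, 10^3, which is orange.

orange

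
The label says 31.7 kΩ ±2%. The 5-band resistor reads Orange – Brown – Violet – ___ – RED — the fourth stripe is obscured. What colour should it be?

31700 Ω = 317 × 10^2.
The fourth band is the multiplier, 10^2, which is red.

red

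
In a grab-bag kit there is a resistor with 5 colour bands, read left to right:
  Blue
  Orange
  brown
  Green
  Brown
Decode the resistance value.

Blue → 6 (first significant figure)
Orange → 3 (second significant figure)
Brown → 1 (third significant figure)
Green → ×10^5 multiplier
631 × 100000 = 63100000 Ω

63100000 Ω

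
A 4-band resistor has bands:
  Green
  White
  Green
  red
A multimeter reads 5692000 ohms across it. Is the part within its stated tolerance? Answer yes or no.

Green → 5 (first significant figure)
White → 9 (second significant figure)
Green → ×10^5 multiplier
Red → ±2% tolerance
59 × 100000 = 5900000 Ω
Allowed range: 5782000 Ω to 6018000 Ω.
5692000 ohms lies outside that range.

no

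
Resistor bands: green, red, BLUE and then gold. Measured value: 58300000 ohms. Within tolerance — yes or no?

Green → 5 (first significant figure)
Red → 2 (second significant figure)
Blue → ×10^6 multiplier
Gold → ±5% tolerance
52 × 1000000 = 52000000 Ω
Allowed range: 49400000 Ω to 54600000 Ω.
58300000 ohms lies outside that range.

no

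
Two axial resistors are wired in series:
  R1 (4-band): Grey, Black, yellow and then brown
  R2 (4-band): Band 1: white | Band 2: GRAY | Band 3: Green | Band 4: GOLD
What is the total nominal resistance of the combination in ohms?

10600000 Ω

R1: grey, black → 80; yellow ×10^4 → 800000 Ω.
R2: white, grey → 98; green ×10^5 → 9800000 Ω.
Series: 800000 + 9800000 = 10600000 Ω.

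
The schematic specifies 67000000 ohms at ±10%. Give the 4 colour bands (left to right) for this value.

blue, violet, blue, silver

67000000 Ω = 67 × 10^6.
6 → blue
7 → violet
Multiplier 10^6 → blue.
±10% tolerance → silver.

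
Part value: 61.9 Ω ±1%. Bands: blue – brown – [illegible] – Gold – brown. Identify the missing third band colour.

white

61.9 Ω = 619 × 10^-1.
The third band gives digit 9 of the significand, and 9 is white.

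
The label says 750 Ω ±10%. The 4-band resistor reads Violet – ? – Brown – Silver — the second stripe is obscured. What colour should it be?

750 Ω = 75 × 10^1.
The second band gives digit 5 of the significand, and 5 is green.

green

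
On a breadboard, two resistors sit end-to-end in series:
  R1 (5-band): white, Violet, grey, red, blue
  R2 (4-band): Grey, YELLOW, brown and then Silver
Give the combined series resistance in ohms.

R1: white, violet, grey → 978; red ×10^2 → 97800 Ω.
R2: grey, yellow → 84; brown ×10 → 840 Ω.
Series: 97800 + 840 = 98640 Ω.

98640 Ω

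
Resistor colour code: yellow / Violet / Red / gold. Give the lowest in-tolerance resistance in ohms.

Yellow → 4 (first significant figure)
Violet → 7 (second significant figure)
Red → ×10^2 multiplier
Gold → ±5% tolerance
47 × 100 = 4700 Ω
Lowest = 4700 × (1 − 5/100) = 4465 Ω.

4465 Ω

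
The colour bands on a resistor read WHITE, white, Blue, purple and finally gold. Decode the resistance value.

9960000000 Ω

White → 9 (first significant figure)
White → 9 (second significant figure)
Blue → 6 (third significant figure)
Violet → ×10^7 multiplier
996 × 10000000 = 9960000000 Ω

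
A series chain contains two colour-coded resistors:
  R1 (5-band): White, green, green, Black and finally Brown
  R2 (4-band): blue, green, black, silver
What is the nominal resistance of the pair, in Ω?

R1: white, green, green → 955; black ×1 → 955 Ω.
R2: blue, green → 65; black ×1 → 65 Ω.
Series: 955 + 65 = 1020 Ω.

1020 Ω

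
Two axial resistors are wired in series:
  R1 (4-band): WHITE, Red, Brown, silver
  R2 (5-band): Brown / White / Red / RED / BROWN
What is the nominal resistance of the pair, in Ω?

R1: white, red → 92; brown ×10 → 920 Ω.
R2: brown, white, red → 192; red ×10^2 → 19200 Ω.
Series: 920 + 19200 = 20120 Ω.

20120 Ω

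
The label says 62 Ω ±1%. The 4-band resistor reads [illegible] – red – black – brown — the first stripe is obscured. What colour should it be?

blue

62 Ω = 62 × 10^0.
The first band gives digit 6 of the significand, and 6 is blue.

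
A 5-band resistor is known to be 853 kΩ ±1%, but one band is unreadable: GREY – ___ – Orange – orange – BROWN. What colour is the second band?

853000 Ω = 853 × 10^3.
The second band gives digit 5 of the significand, and 5 is green.

green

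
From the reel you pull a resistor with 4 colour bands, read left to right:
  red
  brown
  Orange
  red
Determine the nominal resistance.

21000 Ω

Red → 2 (first significant figure)
Brown → 1 (second significant figure)
Orange → ×10^3 multiplier
21 × 1000 = 21000 Ω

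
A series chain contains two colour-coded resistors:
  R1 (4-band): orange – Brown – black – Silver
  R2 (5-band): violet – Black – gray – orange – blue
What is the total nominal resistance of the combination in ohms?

R1: orange, brown → 31; black ×1 → 31 Ω.
R2: violet, black, grey → 708; orange ×10^3 → 708000 Ω.
Series: 31 + 708000 = 708031 Ω.

708031 Ω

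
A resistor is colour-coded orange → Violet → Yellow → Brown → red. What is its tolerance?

The last band, red, is the tolerance band.
Red corresponds to ±2%.

±2%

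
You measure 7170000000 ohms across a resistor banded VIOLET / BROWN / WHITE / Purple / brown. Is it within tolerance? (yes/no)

yes

Violet → 7 (first significant figure)
Brown → 1 (second significant figure)
White → 9 (third significant figure)
Violet → ×10^7 multiplier
Brown → ±1% tolerance
719 × 10000000 = 7190000000 Ω
Allowed range: 7118100000 Ω to 7261900000 Ω.
7170000000 ohms lies inside that range.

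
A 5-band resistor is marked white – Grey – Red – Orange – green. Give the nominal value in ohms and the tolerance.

982000 Ω ±0.5%

White → 9 (first significant figure)
Grey → 8 (second significant figure)
Red → 2 (third significant figure)
Orange → ×10^3 multiplier
Green → ±0.5% tolerance
982 × 1000 = 982000 Ω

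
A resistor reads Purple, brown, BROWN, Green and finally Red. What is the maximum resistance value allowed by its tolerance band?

Violet → 7 (first significant figure)
Brown → 1 (second significant figure)
Brown → 1 (third significant figure)
Green → ×10^5 multiplier
Red → ±2% tolerance
711 × 100000 = 71100000 Ω
Maximum = 71100000 × (1 + 2/100) = 72522000 Ω.

72522000 Ω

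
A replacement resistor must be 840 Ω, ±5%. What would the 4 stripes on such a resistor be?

grey, yellow, brown, gold

840 Ω = 84 × 10^1.
8 → grey
4 → yellow
Multiplier 10^1 → brown.
±5% tolerance → gold.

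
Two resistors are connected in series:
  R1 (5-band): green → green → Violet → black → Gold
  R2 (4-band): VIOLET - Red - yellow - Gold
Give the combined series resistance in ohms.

R1: green, green, violet → 557; black ×1 → 557 Ω.
R2: violet, red → 72; yellow ×10^4 → 720000 Ω.
Series: 557 + 720000 = 720557 Ω.

720557 Ω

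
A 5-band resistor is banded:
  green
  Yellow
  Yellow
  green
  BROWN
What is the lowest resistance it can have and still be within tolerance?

53856000 Ω

Green → 5 (first significant figure)
Yellow → 4 (second significant figure)
Yellow → 4 (third significant figure)
Green → ×10^5 multiplier
Brown → ±1% tolerance
544 × 100000 = 54400000 Ω
Lowest = 54400000 × (1 − 1/100) = 53856000 Ω.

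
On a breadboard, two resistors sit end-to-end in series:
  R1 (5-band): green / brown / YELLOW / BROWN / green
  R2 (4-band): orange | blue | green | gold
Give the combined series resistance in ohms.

R1: green, brown, yellow → 514; brown ×10 → 5140 Ω.
R2: orange, blue → 36; green ×10^5 → 3600000 Ω.
Series: 5140 + 3600000 = 3605140 Ω.

3605140 Ω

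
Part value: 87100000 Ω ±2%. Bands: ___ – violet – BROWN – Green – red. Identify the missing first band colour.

grey

87100000 Ω = 871 × 10^5.
The first band gives digit 8 of the significand, and 8 is grey.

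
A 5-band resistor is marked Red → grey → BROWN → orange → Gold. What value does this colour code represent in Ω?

281000 Ω

Red → 2 (first significant figure)
Grey → 8 (second significant figure)
Brown → 1 (third significant figure)
Orange → ×10^3 multiplier
281 × 1000 = 281000 Ω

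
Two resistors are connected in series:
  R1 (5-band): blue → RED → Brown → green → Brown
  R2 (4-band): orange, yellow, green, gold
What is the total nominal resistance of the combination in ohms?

R1: blue, red, brown → 621; green ×10^5 → 62100000 Ω.
R2: orange, yellow → 34; green ×10^5 → 3400000 Ω.
Series: 62100000 + 3400000 = 65500000 Ω.

65500000 Ω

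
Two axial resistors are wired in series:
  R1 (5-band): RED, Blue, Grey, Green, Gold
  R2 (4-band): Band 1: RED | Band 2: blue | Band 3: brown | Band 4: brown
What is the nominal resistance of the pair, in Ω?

R1: red, blue, grey → 268; green ×10^5 → 26800000 Ω.
R2: red, blue → 26; brown ×10 → 260 Ω.
Series: 26800000 + 260 = 26800260 Ω.

26800260 Ω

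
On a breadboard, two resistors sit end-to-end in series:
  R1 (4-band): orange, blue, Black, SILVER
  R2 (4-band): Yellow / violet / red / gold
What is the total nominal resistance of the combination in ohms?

4736 Ω

R1: orange, blue → 36; black ×1 → 36 Ω.
R2: yellow, violet → 47; red ×10^2 → 4700 Ω.
Series: 36 + 4700 = 4736 Ω.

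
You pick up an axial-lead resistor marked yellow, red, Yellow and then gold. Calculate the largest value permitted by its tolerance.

441000 Ω

Yellow → 4 (first significant figure)
Red → 2 (second significant figure)
Yellow → ×10^4 multiplier
Gold → ±5% tolerance
42 × 10000 = 420000 Ω
Largest = 420000 × (1 + 5/100) = 441000 Ω.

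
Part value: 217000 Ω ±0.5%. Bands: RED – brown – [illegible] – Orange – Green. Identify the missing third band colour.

violet

217000 Ω = 217 × 10^3.
The third band gives digit 7 of the significand, and 7 is violet.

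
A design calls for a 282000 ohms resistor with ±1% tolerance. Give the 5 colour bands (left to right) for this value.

282000 Ω = 282 × 10^3.
2 → red
8 → grey
2 → red
Multiplier 10^3 → orange.
±1% tolerance → brown.

red, grey, red, orange, brown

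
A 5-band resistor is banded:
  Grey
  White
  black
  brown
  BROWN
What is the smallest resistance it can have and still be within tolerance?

Grey → 8 (first significant figure)
White → 9 (second significant figure)
Black → 0 (third significant figure)
Brown → ×10 multiplier
Brown → ±1% tolerance
890 × 10 = 8900 Ω
Smallest = 8900 × (1 − 1/100) = 8811 Ω.

8811 Ω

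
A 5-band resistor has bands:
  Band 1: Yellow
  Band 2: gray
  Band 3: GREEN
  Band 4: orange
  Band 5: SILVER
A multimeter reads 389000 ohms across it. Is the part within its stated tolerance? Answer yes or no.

no

Yellow → 4 (first significant figure)
Grey → 8 (second significant figure)
Green → 5 (third significant figure)
Orange → ×10^3 multiplier
Silver → ±10% tolerance
485 × 1000 = 485000 Ω
Allowed range: 436500 Ω to 533500 Ω.
389000 ohms lies outside that range.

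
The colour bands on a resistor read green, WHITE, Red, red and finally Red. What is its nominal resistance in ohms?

59200 Ω

Green → 5 (first significant figure)
White → 9 (second significant figure)
Red → 2 (third significant figure)
Red → ×10^2 multiplier
592 × 100 = 59200 Ω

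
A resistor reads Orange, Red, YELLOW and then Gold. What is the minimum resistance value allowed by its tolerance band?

Orange → 3 (first significant figure)
Red → 2 (second significant figure)
Yellow → ×10^4 multiplier
Gold → ±5% tolerance
32 × 10000 = 320000 Ω
Minimum = 320000 × (1 − 5/100) = 304000 Ω.

304000 Ω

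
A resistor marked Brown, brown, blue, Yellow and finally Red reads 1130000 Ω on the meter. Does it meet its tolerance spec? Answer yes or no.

Brown → 1 (first significant figure)
Brown → 1 (second significant figure)
Blue → 6 (third significant figure)
Yellow → ×10^4 multiplier
Red → ±2% tolerance
116 × 10000 = 1160000 Ω
Allowed range: 1136800 Ω to 1183200 Ω.
1130000 Ω lies outside that range.

no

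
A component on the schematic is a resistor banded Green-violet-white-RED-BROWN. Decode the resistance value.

Green → 5 (first significant figure)
Violet → 7 (second significant figure)
White → 9 (third significant figure)
Red → ×10^2 multiplier
579 × 100 = 57900 Ω

57900 Ω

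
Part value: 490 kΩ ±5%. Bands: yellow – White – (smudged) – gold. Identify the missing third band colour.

490000 Ω = 49 × 10^4.
The third band is the multiplier, 10^4, which is yellow.

yellow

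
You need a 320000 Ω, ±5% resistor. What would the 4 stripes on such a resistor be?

orange, red, yellow, gold

320000 Ω = 32 × 10^4.
3 → orange
2 → red
Multiplier 10^4 → yellow.
±5% tolerance → gold.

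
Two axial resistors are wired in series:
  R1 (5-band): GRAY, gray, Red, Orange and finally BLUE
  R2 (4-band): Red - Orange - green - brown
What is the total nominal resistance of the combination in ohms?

3182000 Ω

R1: grey, grey, red → 882; orange ×10^3 → 882000 Ω.
R2: red, orange → 23; green ×10^5 → 2300000 Ω.
Series: 882000 + 2300000 = 3182000 Ω.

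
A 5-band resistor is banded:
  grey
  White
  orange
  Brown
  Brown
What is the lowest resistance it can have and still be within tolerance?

8840.7 Ω

Grey → 8 (first significant figure)
White → 9 (second significant figure)
Orange → 3 (third significant figure)
Brown → ×10 multiplier
Brown → ±1% tolerance
893 × 10 = 8930 Ω
Lowest = 8930 × (1 − 1/100) = 8840.7 Ω.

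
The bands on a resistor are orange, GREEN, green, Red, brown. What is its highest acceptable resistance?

35855 Ω

Orange → 3 (first significant figure)
Green → 5 (second significant figure)
Green → 5 (third significant figure)
Red → ×10^2 multiplier
Brown → ±1% tolerance
355 × 100 = 35500 Ω
Highest = 35500 × (1 + 1/100) = 35855 Ω.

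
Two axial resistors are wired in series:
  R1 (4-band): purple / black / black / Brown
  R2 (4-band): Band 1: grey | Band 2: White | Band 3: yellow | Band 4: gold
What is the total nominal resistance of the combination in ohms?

R1: violet, black → 70; black ×1 → 70 Ω.
R2: grey, white → 89; yellow ×10^4 → 890000 Ω.
Series: 70 + 890000 = 890070 Ω.

890070 Ω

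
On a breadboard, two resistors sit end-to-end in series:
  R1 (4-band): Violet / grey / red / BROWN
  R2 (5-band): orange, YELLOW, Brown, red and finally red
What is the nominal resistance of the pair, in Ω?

R1: violet, grey → 78; red ×10^2 → 7800 Ω.
R2: orange, yellow, brown → 341; red ×10^2 → 34100 Ω.
Series: 7800 + 34100 = 41900 Ω.

41900 Ω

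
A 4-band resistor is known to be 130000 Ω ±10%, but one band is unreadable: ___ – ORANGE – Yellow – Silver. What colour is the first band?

130000 Ω = 13 × 10^4.
The first band gives digit 1 of the significand, and 1 is brown.

brown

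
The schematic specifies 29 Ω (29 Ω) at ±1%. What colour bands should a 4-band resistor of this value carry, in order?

29 Ω = 29 × 10^0.
2 → red
9 → white
Multiplier 10^0 → black.
±1% tolerance → brown.

red, white, black, brown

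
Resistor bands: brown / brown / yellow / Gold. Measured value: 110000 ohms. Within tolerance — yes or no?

Brown → 1 (first significant figure)
Brown → 1 (second significant figure)
Yellow → ×10^4 multiplier
Gold → ±5% tolerance
11 × 10000 = 110000 Ω
Allowed range: 104500 Ω to 115500 Ω.
110000 ohms lies inside that range.

yes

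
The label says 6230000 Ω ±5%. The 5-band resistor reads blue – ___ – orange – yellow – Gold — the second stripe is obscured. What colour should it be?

6230000 Ω = 623 × 10^4.
The second band gives digit 2 of the significand, and 2 is red.

red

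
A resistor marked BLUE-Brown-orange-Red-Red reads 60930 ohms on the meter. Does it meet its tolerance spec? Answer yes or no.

Blue → 6 (first significant figure)
Brown → 1 (second significant figure)
Orange → 3 (third significant figure)
Red → ×10^2 multiplier
Red → ±2% tolerance
613 × 100 = 61300 Ω
Allowed range: 60074 Ω to 62526 Ω.
60930 ohms lies inside that range.

yes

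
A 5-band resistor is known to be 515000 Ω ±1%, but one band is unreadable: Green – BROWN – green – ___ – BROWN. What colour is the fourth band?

515000 Ω = 515 × 10^3.
The fourth band is the multiplier, 10^3, which is orange.

orange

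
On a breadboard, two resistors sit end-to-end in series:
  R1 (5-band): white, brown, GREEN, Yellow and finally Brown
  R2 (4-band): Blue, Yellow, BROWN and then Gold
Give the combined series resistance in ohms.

R1: white, brown, green → 915; yellow ×10^4 → 9150000 Ω.
R2: blue, yellow → 64; brown ×10 → 640 Ω.
Series: 9150000 + 640 = 9150640 Ω.

9150640 Ω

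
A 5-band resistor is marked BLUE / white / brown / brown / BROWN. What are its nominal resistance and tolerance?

6910 Ω ±1%

Blue → 6 (first significant figure)
White → 9 (second significant figure)
Brown → 1 (third significant figure)
Brown → ×10 multiplier
Brown → ±1% tolerance
691 × 10 = 6910 Ω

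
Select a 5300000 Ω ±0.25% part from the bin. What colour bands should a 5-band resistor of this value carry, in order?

green, orange, black, yellow, blue

5300000 Ω = 530 × 10^4.
5 → green
3 → orange
0 → black
Multiplier 10^4 → yellow.
±0.25% tolerance → blue.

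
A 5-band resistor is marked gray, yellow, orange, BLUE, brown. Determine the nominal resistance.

Grey → 8 (first significant figure)
Yellow → 4 (second significant figure)
Orange → 3 (third significant figure)
Blue → ×10^6 multiplier
843 × 1000000 = 843000000 Ω

843000000 Ω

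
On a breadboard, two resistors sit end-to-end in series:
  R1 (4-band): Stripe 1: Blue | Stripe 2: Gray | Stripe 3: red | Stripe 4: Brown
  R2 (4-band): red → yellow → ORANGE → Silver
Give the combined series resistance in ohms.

R1: blue, grey → 68; red ×10^2 → 6800 Ω.
R2: red, yellow → 24; orange ×10^3 → 24000 Ω.
Series: 6800 + 24000 = 30800 Ω.

30800 Ω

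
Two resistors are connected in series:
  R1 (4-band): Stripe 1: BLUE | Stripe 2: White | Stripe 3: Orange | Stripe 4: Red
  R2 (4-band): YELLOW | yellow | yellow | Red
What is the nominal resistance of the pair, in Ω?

509000 Ω

R1: blue, white → 69; orange ×10^3 → 69000 Ω.
R2: yellow, yellow → 44; yellow ×10^4 → 440000 Ω.
Series: 69000 + 440000 = 509000 Ω.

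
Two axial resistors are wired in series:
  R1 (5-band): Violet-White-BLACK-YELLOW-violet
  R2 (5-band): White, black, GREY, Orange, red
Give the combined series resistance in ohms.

R1: violet, white, black → 790; yellow ×10^4 → 7900000 Ω.
R2: white, black, grey → 908; orange ×10^3 → 908000 Ω.
Series: 7900000 + 908000 = 8808000 Ω.

8808000 Ω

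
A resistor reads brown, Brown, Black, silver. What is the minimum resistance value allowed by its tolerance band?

9.9 Ω

Brown → 1 (first significant figure)
Brown → 1 (second significant figure)
Black → ×1 multiplier
Silver → ±10% tolerance
11 × 1 = 11 Ω
Minimum = 11 × (1 − 10/100) = 9.9 Ω.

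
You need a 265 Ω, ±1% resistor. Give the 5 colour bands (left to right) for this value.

265 Ω = 265 × 10^0.
2 → red
6 → blue
5 → green
Multiplier 10^0 → black.
±1% tolerance → brown.

red, blue, green, black, brown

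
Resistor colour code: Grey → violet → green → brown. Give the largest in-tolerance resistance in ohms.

8787000 Ω

Grey → 8 (first significant figure)
Violet → 7 (second significant figure)
Green → ×10^5 multiplier
Brown → ±1% tolerance
87 × 100000 = 8700000 Ω
Largest = 8700000 × (1 + 1/100) = 8787000 Ω.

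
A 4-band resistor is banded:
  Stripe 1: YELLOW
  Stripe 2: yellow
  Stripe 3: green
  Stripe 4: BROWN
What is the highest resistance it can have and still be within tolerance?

Yellow → 4 (first significant figure)
Yellow → 4 (second significant figure)
Green → ×10^5 multiplier
Brown → ±1% tolerance
44 × 100000 = 4400000 Ω
Highest = 4400000 × (1 + 1/100) = 4444000 Ω.

4444000 Ω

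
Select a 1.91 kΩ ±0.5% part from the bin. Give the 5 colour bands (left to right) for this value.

1910 Ω = 191 × 10^1.
1 → brown
9 → white
1 → brown
Multiplier 10^1 → brown.
±0.5% tolerance → green.

brown, white, brown, brown, green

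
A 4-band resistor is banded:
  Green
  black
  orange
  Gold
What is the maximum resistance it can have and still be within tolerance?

52500 Ω

Green → 5 (first significant figure)
Black → 0 (second significant figure)
Orange → ×10^3 multiplier
Gold → ±5% tolerance
50 × 1000 = 50000 Ω
Maximum = 50000 × (1 + 5/100) = 52500 Ω.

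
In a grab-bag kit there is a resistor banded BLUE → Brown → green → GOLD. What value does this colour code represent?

Blue → 6 (first significant figure)
Brown → 1 (second significant figure)
Green → ×10^5 multiplier
61 × 100000 = 6100000 Ω

6100000 Ω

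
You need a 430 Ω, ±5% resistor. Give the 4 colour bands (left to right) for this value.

yellow, orange, brown, gold

430 Ω = 43 × 10^1.
4 → yellow
3 → orange
Multiplier 10^1 → brown.
±5% tolerance → gold.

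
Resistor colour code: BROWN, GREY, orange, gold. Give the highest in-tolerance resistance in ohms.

Brown → 1 (first significant figure)
Grey → 8 (second significant figure)
Orange → ×10^3 multiplier
Gold → ±5% tolerance
18 × 1000 = 18000 Ω
Highest = 18000 × (1 + 5/100) = 18900 Ω.

18900 Ω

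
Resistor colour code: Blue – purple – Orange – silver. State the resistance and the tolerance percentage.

Blue → 6 (first significant figure)
Violet → 7 (second significant figure)
Orange → ×10^3 multiplier
Silver → ±10% tolerance
67 × 1000 = 67000 Ω

67000 Ω ±10%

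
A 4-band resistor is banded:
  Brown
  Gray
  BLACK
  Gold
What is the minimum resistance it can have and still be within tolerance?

Brown → 1 (first significant figure)
Grey → 8 (second significant figure)
Black → ×1 multiplier
Gold → ±5% tolerance
18 × 1 = 18 Ω
Minimum = 18 × (1 − 5/100) = 17.1 Ω.

17.1 Ω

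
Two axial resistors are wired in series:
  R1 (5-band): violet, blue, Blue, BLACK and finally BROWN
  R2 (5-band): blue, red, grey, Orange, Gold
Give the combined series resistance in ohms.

628766 Ω

R1: violet, blue, blue → 766; black ×1 → 766 Ω.
R2: blue, red, grey → 628; orange ×10^3 → 628000 Ω.
Series: 766 + 628000 = 628766 Ω.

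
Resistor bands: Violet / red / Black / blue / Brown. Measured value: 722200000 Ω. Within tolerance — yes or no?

yes

Violet → 7 (first significant figure)
Red → 2 (second significant figure)
Black → 0 (third significant figure)
Blue → ×10^6 multiplier
Brown → ±1% tolerance
720 × 1000000 = 720000000 Ω
Allowed range: 712800000 Ω to 727200000 Ω.
722200000 Ω lies inside that range.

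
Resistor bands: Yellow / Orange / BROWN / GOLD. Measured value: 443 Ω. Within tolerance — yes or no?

Yellow → 4 (first significant figure)
Orange → 3 (second significant figure)
Brown → ×10 multiplier
Gold → ±5% tolerance
43 × 10 = 430 Ω
Allowed range: 408.5 Ω to 451.5 Ω.
443 Ω lies inside that range.

yes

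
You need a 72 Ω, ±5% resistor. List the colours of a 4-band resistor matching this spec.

violet, red, black, gold

72 Ω = 72 × 10^0.
7 → violet
2 → red
Multiplier 10^0 → black.
±5% tolerance → gold.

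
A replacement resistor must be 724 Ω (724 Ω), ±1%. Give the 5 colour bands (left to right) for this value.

724 Ω = 724 × 10^0.
7 → violet
2 → red
4 → yellow
Multiplier 10^0 → black.
±1% tolerance → brown.

violet, red, yellow, black, brown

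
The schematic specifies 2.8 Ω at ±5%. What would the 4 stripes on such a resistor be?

red, grey, gold, gold

2.8 Ω = 28 × 10^-1.
2 → red
8 → grey
Multiplier 10^-1 → gold.
±5% tolerance → gold.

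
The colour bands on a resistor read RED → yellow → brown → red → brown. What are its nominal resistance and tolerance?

24100 Ω ±1%

Red → 2 (first significant figure)
Yellow → 4 (second significant figure)
Brown → 1 (third significant figure)
Red → ×10^2 multiplier
Brown → ±1% tolerance
241 × 100 = 24100 Ω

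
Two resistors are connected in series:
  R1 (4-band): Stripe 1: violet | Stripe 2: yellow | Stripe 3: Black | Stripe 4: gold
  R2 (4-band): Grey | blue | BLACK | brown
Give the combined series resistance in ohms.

160 Ω

R1: violet, yellow → 74; black ×1 → 74 Ω.
R2: grey, blue → 86; black ×1 → 86 Ω.
Series: 74 + 86 = 160 Ω.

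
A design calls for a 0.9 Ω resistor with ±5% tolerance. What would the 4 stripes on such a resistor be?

0.9 Ω = 90 × 10^-2.
9 → white
0 → black
Multiplier 10^-2 → silver.
±5% tolerance → gold.

white, black, silver, gold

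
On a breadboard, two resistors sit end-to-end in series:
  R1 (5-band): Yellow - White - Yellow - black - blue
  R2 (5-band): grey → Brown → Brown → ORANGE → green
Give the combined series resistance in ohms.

811494 Ω

R1: yellow, white, yellow → 494; black ×1 → 494 Ω.
R2: grey, brown, brown → 811; orange ×10^3 → 811000 Ω.
Series: 494 + 811000 = 811494 Ω.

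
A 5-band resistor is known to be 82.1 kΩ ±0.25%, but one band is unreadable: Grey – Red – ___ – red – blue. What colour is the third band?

82100 Ω = 821 × 10^2.
The third band gives digit 1 of the significand, and 1 is brown.

brown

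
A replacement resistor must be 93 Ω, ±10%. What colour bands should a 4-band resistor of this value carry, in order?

white, orange, black, silver

93 Ω = 93 × 10^0.
9 → white
3 → orange
Multiplier 10^0 → black.
±10% tolerance → silver.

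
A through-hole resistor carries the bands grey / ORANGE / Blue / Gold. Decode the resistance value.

Grey → 8 (first significant figure)
Orange → 3 (second significant figure)
Blue → ×10^6 multiplier
83 × 1000000 = 83000000 Ω

83000000 Ω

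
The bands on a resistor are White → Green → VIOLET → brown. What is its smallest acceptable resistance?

940500000 Ω

White → 9 (first significant figure)
Green → 5 (second significant figure)
Violet → ×10^7 multiplier
Brown → ±1% tolerance
95 × 10000000 = 950000000 Ω
Smallest = 950000000 × (1 − 1/100) = 940500000 Ω.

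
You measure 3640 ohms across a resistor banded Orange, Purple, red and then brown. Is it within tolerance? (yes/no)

Orange → 3 (first significant figure)
Violet → 7 (second significant figure)
Red → ×10^2 multiplier
Brown → ±1% tolerance
37 × 100 = 3700 Ω
Allowed range: 3663 Ω to 3737 Ω.
3640 ohms lies outside that range.

no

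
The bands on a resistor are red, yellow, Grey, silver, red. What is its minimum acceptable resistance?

2.4304 Ω

Red → 2 (first significant figure)
Yellow → 4 (second significant figure)
Grey → 8 (third significant figure)
Silver → ×0.01 multiplier
Red → ±2% tolerance
248 × 0.01 = 2.48 Ω
Minimum = 2.48 × (1 − 2/100) = 2.4304 Ω.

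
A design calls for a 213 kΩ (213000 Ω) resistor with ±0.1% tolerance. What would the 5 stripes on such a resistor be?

213000 Ω = 213 × 10^3.
2 → red
1 → brown
3 → orange
Multiplier 10^3 → orange.
±0.1% tolerance → violet.

red, brown, orange, orange, violet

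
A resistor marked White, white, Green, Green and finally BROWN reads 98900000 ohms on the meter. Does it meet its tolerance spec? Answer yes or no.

White → 9 (first significant figure)
White → 9 (second significant figure)
Green → 5 (third significant figure)
Green → ×10^5 multiplier
Brown → ±1% tolerance
995 × 100000 = 99500000 Ω
Allowed range: 98505000 Ω to 100495000 Ω.
98900000 ohms lies inside that range.

yes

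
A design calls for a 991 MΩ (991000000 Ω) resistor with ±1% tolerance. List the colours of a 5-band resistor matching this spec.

white, white, brown, blue, brown

991000000 Ω = 991 × 10^6.
9 → white
9 → white
1 → brown
Multiplier 10^6 → blue.
±1% tolerance → brown.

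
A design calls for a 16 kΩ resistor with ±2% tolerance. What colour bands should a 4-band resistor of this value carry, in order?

brown, blue, orange, red

16000 Ω = 16 × 10^3.
1 → brown
6 → blue
Multiplier 10^3 → orange.
±2% tolerance → red.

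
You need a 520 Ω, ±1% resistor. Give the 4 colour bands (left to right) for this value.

green, red, brown, brown

520 Ω = 52 × 10^1.
5 → green
2 → red
Multiplier 10^1 → brown.
±1% tolerance → brown.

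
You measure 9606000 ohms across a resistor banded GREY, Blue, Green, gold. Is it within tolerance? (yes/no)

no

Grey → 8 (first significant figure)
Blue → 6 (second significant figure)
Green → ×10^5 multiplier
Gold → ±5% tolerance
86 × 100000 = 8600000 Ω
Allowed range: 8170000 Ω to 9030000 Ω.
9606000 ohms lies outside that range.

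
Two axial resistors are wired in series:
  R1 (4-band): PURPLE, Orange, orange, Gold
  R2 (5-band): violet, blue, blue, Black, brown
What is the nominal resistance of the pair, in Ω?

R1: violet, orange → 73; orange ×10^3 → 73000 Ω.
R2: violet, blue, blue → 766; black ×1 → 766 Ω.
Series: 73000 + 766 = 73766 Ω.

73766 Ω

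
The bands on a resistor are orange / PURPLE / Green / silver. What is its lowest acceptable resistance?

3330000 Ω

Orange → 3 (first significant figure)
Violet → 7 (second significant figure)
Green → ×10^5 multiplier
Silver → ±10% tolerance
37 × 100000 = 3700000 Ω
Lowest = 3700000 × (1 − 10/100) = 3330000 Ω.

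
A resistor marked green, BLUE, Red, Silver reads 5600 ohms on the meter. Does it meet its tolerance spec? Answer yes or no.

yes

Green → 5 (first significant figure)
Blue → 6 (second significant figure)
Red → ×10^2 multiplier
Silver → ±10% tolerance
56 × 100 = 5600 Ω
Allowed range: 5040 Ω to 6160 Ω.
5600 ohms lies inside that range.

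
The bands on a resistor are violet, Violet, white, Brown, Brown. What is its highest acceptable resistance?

Violet → 7 (first significant figure)
Violet → 7 (second significant figure)
White → 9 (third significant figure)
Brown → ×10 multiplier
Brown → ±1% tolerance
779 × 10 = 7790 Ω
Highest = 7790 × (1 + 1/100) = 7867.9 Ω.

7867.9 Ω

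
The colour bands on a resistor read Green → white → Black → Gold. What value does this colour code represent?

59 Ω

Green → 5 (first significant figure)
White → 9 (second significant figure)
Black → ×1 multiplier
59 × 1 = 59 Ω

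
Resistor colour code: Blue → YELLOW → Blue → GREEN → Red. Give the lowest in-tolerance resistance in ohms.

Blue → 6 (first significant figure)
Yellow → 4 (second significant figure)
Blue → 6 (third significant figure)
Green → ×10^5 multiplier
Red → ±2% tolerance
646 × 100000 = 64600000 Ω
Lowest = 64600000 × (1 − 2/100) = 63308000 Ω.

63308000 Ω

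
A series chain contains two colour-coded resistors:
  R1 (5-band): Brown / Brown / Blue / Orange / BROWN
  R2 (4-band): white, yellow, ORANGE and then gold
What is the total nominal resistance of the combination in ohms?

R1: brown, brown, blue → 116; orange ×10^3 → 116000 Ω.
R2: white, yellow → 94; orange ×10^3 → 94000 Ω.
Series: 116000 + 94000 = 210000 Ω.

210000 Ω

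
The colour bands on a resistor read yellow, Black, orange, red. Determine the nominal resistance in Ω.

40000 Ω

Yellow → 4 (first significant figure)
Black → 0 (second significant figure)
Orange → ×10^3 multiplier
40 × 1000 = 40000 Ω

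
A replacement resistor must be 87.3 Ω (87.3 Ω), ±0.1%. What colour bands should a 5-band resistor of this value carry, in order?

87.3 Ω = 873 × 10^-1.
8 → grey
7 → violet
3 → orange
Multiplier 10^-1 → gold.
±0.1% tolerance → violet.

grey, violet, orange, gold, violet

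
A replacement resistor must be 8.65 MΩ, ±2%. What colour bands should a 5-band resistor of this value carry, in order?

grey, blue, green, yellow, red

8650000 Ω = 865 × 10^4.
8 → grey
6 → blue
5 → green
Multiplier 10^4 → yellow.
±2% tolerance → red.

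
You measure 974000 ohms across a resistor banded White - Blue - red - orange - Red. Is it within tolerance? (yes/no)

yes

White → 9 (first significant figure)
Blue → 6 (second significant figure)
Red → 2 (third significant figure)
Orange → ×10^3 multiplier
Red → ±2% tolerance
962 × 1000 = 962000 Ω
Allowed range: 942760 Ω to 981240 Ω.
974000 ohms lies inside that range.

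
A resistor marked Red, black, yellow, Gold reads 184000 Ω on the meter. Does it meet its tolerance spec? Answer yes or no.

no

Red → 2 (first significant figure)
Black → 0 (second significant figure)
Yellow → ×10^4 multiplier
Gold → ±5% tolerance
20 × 10000 = 200000 Ω
Allowed range: 190000 Ω to 210000 Ω.
184000 Ω lies outside that range.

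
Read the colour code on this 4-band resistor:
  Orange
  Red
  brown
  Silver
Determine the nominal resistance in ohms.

320 Ω

Orange → 3 (first significant figure)
Red → 2 (second significant figure)
Brown → ×10 multiplier
32 × 10 = 320 Ω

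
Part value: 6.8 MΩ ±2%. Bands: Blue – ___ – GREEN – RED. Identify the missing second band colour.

6800000 Ω = 68 × 10^5.
The second band gives digit 8 of the significand, and 8 is grey.

grey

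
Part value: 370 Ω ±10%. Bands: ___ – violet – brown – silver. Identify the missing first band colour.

370 Ω = 37 × 10^1.
The first band gives digit 3 of the significand, and 3 is orange.

orange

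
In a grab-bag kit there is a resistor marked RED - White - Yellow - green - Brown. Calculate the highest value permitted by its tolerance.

Red → 2 (first significant figure)
White → 9 (second significant figure)
Yellow → 4 (third significant figure)
Green → ×10^5 multiplier
Brown → ±1% tolerance
294 × 100000 = 29400000 Ω
Highest = 29400000 × (1 + 1/100) = 29694000 Ω.

29694000 Ω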